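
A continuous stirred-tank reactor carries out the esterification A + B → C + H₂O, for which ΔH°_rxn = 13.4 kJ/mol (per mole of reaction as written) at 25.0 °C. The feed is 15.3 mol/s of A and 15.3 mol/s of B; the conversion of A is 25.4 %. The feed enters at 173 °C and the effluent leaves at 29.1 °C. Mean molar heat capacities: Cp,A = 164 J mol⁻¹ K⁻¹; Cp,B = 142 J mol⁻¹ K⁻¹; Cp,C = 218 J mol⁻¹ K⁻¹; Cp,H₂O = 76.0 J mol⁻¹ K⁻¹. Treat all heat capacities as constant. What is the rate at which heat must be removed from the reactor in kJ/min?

Extent of reaction ξ = 0.254 × 15.3 = 3.8862 mol/s
Reaction term: ξ·ΔH°_rxn = 3.8862 × 13.4 = 52.075 kJ/s
Sensible, feed 173→25 °C: -692.91 kJ/s
Outlet flows (mol/s): A 11.414, B 11.414, C 3.8862, H₂O 3.8862
Sensible, products 25→29.1 °C: 19.004 kJ/s
Q = ΔH = -621.83 kJ/s = -621.83 kW
Heat removed = 37310 kJ/min

Q_out = 37300 kJ/min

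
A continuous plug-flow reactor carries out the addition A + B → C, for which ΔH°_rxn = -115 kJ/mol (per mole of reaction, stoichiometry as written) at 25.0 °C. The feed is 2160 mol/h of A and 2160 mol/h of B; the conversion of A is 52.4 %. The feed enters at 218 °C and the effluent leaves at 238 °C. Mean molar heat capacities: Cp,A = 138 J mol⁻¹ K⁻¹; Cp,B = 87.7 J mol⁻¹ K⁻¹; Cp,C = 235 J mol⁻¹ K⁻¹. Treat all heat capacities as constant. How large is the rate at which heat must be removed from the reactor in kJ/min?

Q_out = 1970 kJ/min

Extent of reaction ξ = 0.524 × 2160 = 1131.8 mol/h
Reaction term: ξ·ΔH°_rxn = 1131.8 × -115 = -130160 kJ/h
Sensible, feed 218→25 °C: -94090 kJ/h
Outlet flows (mol/h): A 1028.2, B 1028.2, C 1131.8
Sensible, products 25→238 °C: 106080 kJ/h
Q = ΔH = -118170 kJ/h = -32.825 kW
Heat removed = 1969.5 kJ/min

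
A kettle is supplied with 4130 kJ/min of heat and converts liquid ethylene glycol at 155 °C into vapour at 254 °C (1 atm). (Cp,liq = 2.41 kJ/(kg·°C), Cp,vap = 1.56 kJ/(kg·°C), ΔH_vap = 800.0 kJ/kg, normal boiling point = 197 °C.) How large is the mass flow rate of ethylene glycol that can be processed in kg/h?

ṁ = 250 kg/h

Δh = 2.41×(197−155) + 800.0 + 1.56×(254−197) = 990.14 kJ/kg
Q = 4130 kJ/min = 68.833 kJ/s = 247800 kJ/h
ṁ = Q/Δh = 247800 / 990.14 = 250.27 kg/h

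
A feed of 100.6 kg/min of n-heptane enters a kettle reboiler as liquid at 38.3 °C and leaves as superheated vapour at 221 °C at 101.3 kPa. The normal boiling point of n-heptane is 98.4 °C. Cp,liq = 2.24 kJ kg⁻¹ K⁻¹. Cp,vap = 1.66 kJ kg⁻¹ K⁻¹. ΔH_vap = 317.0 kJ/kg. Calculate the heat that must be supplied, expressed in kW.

Q = 1100 kW

liquid 38.3→98.4 °C: 134.62 kJ/kg
vaporisation at 98.4 °C: 317 kJ/kg
vapour 98.4→221 °C: 203.52 kJ/kg
Δh = 134.62 + 317 + 203.52 = 655.14 kJ/kg
Q = ṁ·Δh = 100.6 kg/min × 655.14 kJ/kg = 65907 kJ/min
|Q| = 1098.5 kW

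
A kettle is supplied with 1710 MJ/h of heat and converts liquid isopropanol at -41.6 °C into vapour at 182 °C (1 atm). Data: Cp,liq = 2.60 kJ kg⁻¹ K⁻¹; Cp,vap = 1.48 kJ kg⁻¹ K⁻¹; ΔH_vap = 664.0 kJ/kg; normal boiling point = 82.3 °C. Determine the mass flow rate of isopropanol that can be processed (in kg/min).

Δh = 2.60×(82.3−-41.6) + 664.0 + 1.48×(182−82.3) = 1133.7 kJ/kg
Q = 1710 MJ/h = 475 kJ/s = 28500 kJ/min
ṁ = Q/Δh = 28500 / 1133.7 = 25.139 kg/min

ṁ = 25.1 kg/min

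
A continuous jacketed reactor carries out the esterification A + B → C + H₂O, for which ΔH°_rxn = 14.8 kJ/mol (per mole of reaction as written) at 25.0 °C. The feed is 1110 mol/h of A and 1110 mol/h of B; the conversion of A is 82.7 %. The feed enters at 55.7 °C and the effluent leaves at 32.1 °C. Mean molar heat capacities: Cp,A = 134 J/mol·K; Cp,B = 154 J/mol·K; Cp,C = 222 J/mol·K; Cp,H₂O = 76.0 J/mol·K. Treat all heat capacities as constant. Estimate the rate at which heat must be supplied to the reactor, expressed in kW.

Q_in = 1.70 kW

Extent of reaction ξ = 0.827 × 1110 = 917.97 mol/h
Reaction term: ξ·ΔH°_rxn = 917.97 × 14.8 = 13586 kJ/h
Sensible, feed 55.7→25 °C: -9814.2 kJ/h
Outlet flows (mol/h): A 192.03, B 192.03, C 917.97, H₂O 917.97
Sensible, products 25→32.1 °C: 2334.9 kJ/h
Q = ΔH = 6106.7 kJ/h = 1.6963 kW
Heat supplied = 1.6963 kW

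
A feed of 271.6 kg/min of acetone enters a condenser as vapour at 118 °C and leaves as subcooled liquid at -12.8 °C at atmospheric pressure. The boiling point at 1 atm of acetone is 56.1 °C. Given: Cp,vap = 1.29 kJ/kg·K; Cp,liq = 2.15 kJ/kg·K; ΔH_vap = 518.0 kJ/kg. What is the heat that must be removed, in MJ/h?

Q_c = 12200 MJ/h

vapour 118→56.1 °C: -79.851 kJ/kg
condensation at 56.1 °C: -518 kJ/kg
liquid 56.1→-12.8 °C: -148.14 kJ/kg
Δh = -79.851 + -518 + -148.14 = -745.99 kJ/kg
Q = ṁ·Δh = 271.6 kg/min × -745.99 kJ/kg = -202610 kJ/min
|Q| = 3376.8 kW = 12157 MJ/h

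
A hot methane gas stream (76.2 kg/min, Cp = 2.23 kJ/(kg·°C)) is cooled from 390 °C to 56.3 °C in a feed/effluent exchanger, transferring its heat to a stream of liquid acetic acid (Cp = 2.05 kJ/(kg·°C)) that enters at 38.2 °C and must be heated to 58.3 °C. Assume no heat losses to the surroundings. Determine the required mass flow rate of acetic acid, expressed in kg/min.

ṁ_c = 1380 kg/min

Heat released by hot stream: Q = 76.2 × 2.23 × (390 − 56.3) = 56704 kJ/min
Energy balance on cold side (adiabatic exchanger): Q = ṁ_c·Cp_c·(T_c,out − T_c,in)
ṁ_c = 56704 / [2.05 × (58.3 − 38.2)] = 1376.2 kg/min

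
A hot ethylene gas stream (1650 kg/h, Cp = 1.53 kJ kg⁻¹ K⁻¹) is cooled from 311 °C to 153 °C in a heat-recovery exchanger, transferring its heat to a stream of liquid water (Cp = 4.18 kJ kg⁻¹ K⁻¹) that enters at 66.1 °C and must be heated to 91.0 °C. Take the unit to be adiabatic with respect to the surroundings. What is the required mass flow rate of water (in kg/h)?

ṁ_c = 3830 kg/h

Heat released by hot stream: Q = 1650 × 1.53 × (311 − 153) = 398870 kJ/h
Energy balance on cold side (adiabatic exchanger): Q = ṁ_c·Cp_c·(T_c,out − T_c,in)
ṁ_c = 398870 / [4.18 × (91.0 − 66.1)] = 3832.3 kg/h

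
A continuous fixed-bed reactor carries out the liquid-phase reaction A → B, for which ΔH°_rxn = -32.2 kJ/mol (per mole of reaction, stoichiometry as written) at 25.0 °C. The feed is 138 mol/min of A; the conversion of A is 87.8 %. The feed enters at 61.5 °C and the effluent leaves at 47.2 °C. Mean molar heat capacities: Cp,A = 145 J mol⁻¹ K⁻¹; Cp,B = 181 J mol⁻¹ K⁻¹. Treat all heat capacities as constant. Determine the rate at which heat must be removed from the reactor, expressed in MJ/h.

Q_out = 245 MJ/h

Extent of reaction ξ = 0.878 × 138 = 121.16 mol/min
Reaction term: ξ·ΔH°_rxn = 121.16 × -32.2 = -3901.5 kJ/min
Sensible, feed 61.5→25 °C: -730.37 kJ/min
Outlet flows (mol/min): A 16.836, B 121.16
Sensible, products 25→47.2 °C: 541.06 kJ/min
Q = ΔH = -4090.8 kJ/min = -68.18 kW
Heat removed = 245.45 MJ/h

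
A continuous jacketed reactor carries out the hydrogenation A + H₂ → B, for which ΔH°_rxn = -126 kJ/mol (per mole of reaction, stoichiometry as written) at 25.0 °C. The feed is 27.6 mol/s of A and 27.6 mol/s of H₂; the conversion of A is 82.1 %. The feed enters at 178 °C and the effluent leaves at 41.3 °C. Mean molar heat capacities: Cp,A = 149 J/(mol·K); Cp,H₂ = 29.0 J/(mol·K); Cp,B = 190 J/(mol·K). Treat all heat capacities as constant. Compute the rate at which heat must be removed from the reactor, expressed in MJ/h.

Q_out = 12700 MJ/h

Extent of reaction ξ = 0.821 × 27.6 = 22.66 mol/s
Reaction term: ξ·ΔH°_rxn = 22.66 × -126 = -2855.1 kJ/s
Sensible, feed 178→25 °C: -751.66 kJ/s
Outlet flows (mol/s): A 4.9404, H₂ 4.9404, B 22.66
Sensible, products 25→41.3 °C: 84.511 kJ/s
Q = ΔH = -3522.3 kJ/s = -3522.3 kW
Heat removed = 12680 MJ/h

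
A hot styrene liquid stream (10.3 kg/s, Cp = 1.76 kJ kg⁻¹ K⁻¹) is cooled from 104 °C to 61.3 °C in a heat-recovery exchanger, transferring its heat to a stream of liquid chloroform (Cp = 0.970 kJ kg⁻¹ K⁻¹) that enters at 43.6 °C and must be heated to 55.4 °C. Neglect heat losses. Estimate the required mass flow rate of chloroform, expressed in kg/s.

ṁ_c = 67.6 kg/s

Heat released by hot stream: Q = 10.3 × 1.76 × (104 − 61.3) = 774.07 kJ/s
Energy balance on cold side (adiabatic exchanger): Q = ṁ_c·Cp_c·(T_c,out − T_c,in)
ṁ_c = 774.07 / [0.970 × (55.4 − 43.6)] = 67.628 kg/s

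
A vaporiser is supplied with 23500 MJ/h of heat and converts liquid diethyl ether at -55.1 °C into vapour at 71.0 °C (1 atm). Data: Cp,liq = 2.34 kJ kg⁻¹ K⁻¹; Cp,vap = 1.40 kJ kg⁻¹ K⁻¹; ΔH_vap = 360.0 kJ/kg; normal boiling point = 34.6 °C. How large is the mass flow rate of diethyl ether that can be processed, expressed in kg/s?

ṁ = 10.5 kg/s

Δh = 2.34×(34.6−-55.1) + 360.0 + 1.40×(71.0−34.6) = 620.86 kJ/kg
Q = 23500 MJ/h = 6527.8 kJ/s = 6527.8 kJ/s
ṁ = Q/Δh = 6527.8 / 620.86 = 10.514 kg/s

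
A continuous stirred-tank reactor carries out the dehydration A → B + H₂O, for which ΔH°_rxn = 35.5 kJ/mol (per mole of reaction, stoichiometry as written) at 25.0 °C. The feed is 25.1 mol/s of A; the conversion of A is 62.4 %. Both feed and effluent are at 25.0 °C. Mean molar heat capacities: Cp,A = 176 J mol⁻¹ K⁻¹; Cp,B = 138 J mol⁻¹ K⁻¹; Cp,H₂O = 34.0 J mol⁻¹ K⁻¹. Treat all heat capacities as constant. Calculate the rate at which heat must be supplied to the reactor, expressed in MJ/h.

Q_in = 2000 MJ/h

Extent of reaction ξ = 0.624 × 25.1 = 15.662 mol/s
Reaction term: ξ·ΔH°_rxn = 15.662 × 35.5 = 556.02 kJ/s
Q = ΔH = 556.02 kJ/s = 556.02 kW
Heat supplied = 2001.7 MJ/h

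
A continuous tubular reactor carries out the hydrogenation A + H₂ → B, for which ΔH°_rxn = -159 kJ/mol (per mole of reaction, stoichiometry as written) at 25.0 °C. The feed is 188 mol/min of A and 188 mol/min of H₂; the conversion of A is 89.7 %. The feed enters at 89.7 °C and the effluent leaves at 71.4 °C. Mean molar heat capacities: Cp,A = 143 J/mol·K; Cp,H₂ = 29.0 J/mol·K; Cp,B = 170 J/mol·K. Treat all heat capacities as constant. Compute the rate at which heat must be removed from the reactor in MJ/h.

Q_out = 1650 MJ/h

Extent of reaction ξ = 0.897 × 188 = 168.64 mol/min
Reaction term: ξ·ΔH°_rxn = 168.64 × -159 = -26813 kJ/min
Sensible, feed 89.7→25 °C: -2092.1 kJ/min
Outlet flows (mol/min): A 19.364, H₂ 19.364, B 168.64
Sensible, products 25→71.4 °C: 1484.7 kJ/min
Q = ΔH = -27421 kJ/min = -457.01 kW
Heat removed = 1645.2 MJ/h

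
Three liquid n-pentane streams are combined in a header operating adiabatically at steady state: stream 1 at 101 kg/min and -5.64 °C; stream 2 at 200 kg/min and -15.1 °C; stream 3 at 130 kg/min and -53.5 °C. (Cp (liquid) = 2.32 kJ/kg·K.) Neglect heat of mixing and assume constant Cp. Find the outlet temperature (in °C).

T_out = -24.5 °C

Adiabatic, steady state ⇒ Σ ṁᵢCp,ᵢ(T_out − Tᵢ) = 0
Σ ṁᵢCp,ᵢTᵢ = 101×2.32×-5.64 + 200×2.32×-15.1 + 130×2.32×-53.5 = -24464
Σ ṁᵢCp,ᵢ = 101×2.32 + 200×2.32 + 130×2.32 = 999.92
T_out = -24464 / 999.92 = -24.466 °C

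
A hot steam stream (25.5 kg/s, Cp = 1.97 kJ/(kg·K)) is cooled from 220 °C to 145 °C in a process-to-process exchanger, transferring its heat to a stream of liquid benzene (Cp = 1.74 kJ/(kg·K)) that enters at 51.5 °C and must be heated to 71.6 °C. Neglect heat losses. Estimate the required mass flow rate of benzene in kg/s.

ṁ_c = 108 kg/s

Heat released by hot stream: Q = 25.5 × 1.97 × (220 − 145) = 3767.6 kJ/s
Energy balance on cold side (adiabatic exchanger): Q = ṁ_c·Cp_c·(T_c,out − T_c,in)
ṁ_c = 3767.6 / [1.74 × (71.6 − 51.5)] = 107.73 kg/s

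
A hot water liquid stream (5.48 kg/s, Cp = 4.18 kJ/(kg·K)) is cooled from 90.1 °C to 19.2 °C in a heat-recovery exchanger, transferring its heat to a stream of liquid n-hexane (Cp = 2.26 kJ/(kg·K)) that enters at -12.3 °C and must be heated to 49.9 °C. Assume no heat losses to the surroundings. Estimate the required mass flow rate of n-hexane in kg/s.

Heat released by hot stream: Q = 5.48 × 4.18 × (90.1 − 19.2) = 1624.1 kJ/s
Energy balance on cold side (adiabatic exchanger): Q = ṁ_c·Cp_c·(T_c,out − T_c,in)
ṁ_c = 1624.1 / [2.26 × (49.9 − -12.3)] = 11.553 kg/s

ṁ_c = 11.6 kg/s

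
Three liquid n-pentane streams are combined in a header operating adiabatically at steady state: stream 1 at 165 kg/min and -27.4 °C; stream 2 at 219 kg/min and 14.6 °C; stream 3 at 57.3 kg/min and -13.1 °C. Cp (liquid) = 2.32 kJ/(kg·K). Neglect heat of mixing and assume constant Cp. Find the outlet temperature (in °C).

T_out = -4.70 °C

Adiabatic, steady state ⇒ Σ ṁᵢCp,ᵢ(T_out − Tᵢ) = 0
Σ ṁᵢCp,ᵢTᵢ = 165×2.32×-27.4 + 219×2.32×14.6 + 57.3×2.32×-13.1 = -4812.2
Σ ṁᵢCp,ᵢ = 165×2.32 + 219×2.32 + 57.3×2.32 = 1023.8
T_out = -4812.2 / 1023.8 = -4.7003 °C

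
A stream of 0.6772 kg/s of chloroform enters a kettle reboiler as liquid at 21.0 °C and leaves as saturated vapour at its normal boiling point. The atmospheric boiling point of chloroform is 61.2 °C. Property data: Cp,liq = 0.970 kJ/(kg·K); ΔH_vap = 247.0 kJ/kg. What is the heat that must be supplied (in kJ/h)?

liquid 21.0→61.2 °C: 38.994 kJ/kg
vaporisation at 61.2 °C: 247 kJ/kg
Δh = 38.994 + 247 = 285.99 kJ/kg
Q = ṁ·Δh = 0.6772 kg/s × 285.99 kJ/kg = 193.68 kJ/s
|Q| = 193.68 kW = 697230 kJ/h

Q = 697000 kJ/h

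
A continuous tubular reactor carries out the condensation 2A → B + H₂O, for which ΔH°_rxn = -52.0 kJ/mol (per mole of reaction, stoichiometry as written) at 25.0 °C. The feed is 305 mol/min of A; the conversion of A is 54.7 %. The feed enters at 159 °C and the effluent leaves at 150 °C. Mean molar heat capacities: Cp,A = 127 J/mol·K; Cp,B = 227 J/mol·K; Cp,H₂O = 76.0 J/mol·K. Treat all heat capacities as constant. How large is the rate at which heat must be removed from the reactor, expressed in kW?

Q_out = 69.6 kW

Extent of reaction ξ = 0.547 × 305 / 2 = 83.418 mol/min
Reaction term: ξ·ΔH°_rxn = 83.418 × -52.0 = -4337.7 kJ/min
Sensible, feed 159→25 °C: -5190.5 kJ/min
Outlet flows (mol/min): A 138.16, B 83.418, H₂O 83.418
Sensible, products 25→150 °C: 5352.8 kJ/min
Q = ΔH = -4175.4 kJ/min = -69.59 kW
Heat removed = 69.59 kW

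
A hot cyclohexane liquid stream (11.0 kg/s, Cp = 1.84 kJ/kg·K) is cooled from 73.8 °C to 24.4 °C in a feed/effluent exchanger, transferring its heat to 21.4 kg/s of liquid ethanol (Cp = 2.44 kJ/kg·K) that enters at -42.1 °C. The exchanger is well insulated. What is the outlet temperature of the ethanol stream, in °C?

Heat released by hot stream: Q = 11.0 × 1.84 × (73.8 − 24.4) = 999.86 kJ/s
Energy balance on cold side (adiabatic exchanger): Q = ṁ_c·Cp_c·(T_c,out − T_c,in)
T_c,out = -42.1 + 999.86/(21.4 × 2.44) = -22.952 °C

T_c,out = -23.0 °C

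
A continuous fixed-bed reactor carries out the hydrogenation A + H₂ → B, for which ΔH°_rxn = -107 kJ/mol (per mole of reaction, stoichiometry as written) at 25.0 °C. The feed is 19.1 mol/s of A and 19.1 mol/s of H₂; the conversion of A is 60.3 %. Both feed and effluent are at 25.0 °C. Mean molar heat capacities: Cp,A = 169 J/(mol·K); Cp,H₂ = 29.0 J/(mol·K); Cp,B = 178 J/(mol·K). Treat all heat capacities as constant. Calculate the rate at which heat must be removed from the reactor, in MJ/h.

Q_out = 4440 MJ/h

Extent of reaction ξ = 0.603 × 19.1 = 11.517 mol/s
Reaction term: ξ·ΔH°_rxn = 11.517 × -107 = -1232.4 kJ/s
Q = ΔH = -1232.4 kJ/s = -1232.4 kW
Heat removed = 4436.5 MJ/h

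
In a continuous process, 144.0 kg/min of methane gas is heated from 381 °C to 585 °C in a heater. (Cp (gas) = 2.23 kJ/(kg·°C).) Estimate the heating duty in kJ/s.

Q = ṁ·Cp·ΔT = 144.0 × 2.23 × (585 − 381) = 65508 kJ/min
Converting: 65508 / 60 s = 1091.8 kW

Q = 1090 kJ/s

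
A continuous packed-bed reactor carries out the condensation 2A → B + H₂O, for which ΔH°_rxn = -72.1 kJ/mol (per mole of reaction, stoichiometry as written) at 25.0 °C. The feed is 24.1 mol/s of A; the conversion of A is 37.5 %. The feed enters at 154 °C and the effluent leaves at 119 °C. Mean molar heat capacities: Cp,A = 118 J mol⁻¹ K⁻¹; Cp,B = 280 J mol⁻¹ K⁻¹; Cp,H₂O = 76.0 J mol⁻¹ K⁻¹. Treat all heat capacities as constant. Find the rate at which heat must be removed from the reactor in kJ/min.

Extent of reaction ξ = 0.375 × 24.1 / 2 = 4.5188 mol/s
Reaction term: ξ·ΔH°_rxn = 4.5188 × -72.1 = -325.8 kJ/s
Sensible, feed 154→25 °C: -366.85 kJ/s
Outlet flows (mol/s): A 15.062, B 4.5188, H₂O 4.5188
Sensible, products 25→119 °C: 318.29 kJ/s
Q = ΔH = -374.36 kJ/s = -374.36 kW
Heat removed = 22462 kJ/min

Q_out = 22500 kJ/min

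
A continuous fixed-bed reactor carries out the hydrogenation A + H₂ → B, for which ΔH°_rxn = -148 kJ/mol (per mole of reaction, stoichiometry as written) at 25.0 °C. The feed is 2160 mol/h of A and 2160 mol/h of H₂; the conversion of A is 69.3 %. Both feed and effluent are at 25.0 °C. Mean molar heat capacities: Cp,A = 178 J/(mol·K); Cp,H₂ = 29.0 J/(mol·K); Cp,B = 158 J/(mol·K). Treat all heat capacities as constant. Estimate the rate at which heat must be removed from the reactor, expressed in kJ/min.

Q_out = 3690 kJ/min

Extent of reaction ξ = 0.693 × 2160 = 1496.9 mol/h
Reaction term: ξ·ΔH°_rxn = 1496.9 × -148 = -221540 kJ/h
Q = ΔH = -221540 kJ/h = -61.538 kW
Heat removed = 3692.3 kJ/min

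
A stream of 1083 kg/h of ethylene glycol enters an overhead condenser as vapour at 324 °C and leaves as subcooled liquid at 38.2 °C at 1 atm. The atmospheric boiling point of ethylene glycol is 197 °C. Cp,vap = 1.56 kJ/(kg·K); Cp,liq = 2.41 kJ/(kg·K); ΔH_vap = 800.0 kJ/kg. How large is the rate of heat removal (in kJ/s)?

Q_c = 415 kJ/s

vapour 324→197 °C: -198.12 kJ/kg
condensation at 197 °C: -800 kJ/kg
liquid 197→38.2 °C: -382.71 kJ/kg
Δh = -198.12 + -800 + -382.71 = -1380.8 kJ/kg
Q = ṁ·Δh = 1083 kg/h × -1380.8 kJ/kg = -1.4954e+06 kJ/h
|Q| = 415.4 kW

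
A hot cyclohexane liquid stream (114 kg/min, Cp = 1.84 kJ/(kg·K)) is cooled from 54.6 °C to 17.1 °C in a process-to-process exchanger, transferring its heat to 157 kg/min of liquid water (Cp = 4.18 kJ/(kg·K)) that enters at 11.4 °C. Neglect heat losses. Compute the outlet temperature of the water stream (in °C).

T_c,out = 23.4 °C

Heat released by hot stream: Q = 114 × 1.84 × (54.6 − 17.1) = 7866 kJ/min
Energy balance on cold side (adiabatic exchanger): Q = ṁ_c·Cp_c·(T_c,out − T_c,in)
T_c,out = 11.4 + 7866/(157 × 4.18) = 23.386 °C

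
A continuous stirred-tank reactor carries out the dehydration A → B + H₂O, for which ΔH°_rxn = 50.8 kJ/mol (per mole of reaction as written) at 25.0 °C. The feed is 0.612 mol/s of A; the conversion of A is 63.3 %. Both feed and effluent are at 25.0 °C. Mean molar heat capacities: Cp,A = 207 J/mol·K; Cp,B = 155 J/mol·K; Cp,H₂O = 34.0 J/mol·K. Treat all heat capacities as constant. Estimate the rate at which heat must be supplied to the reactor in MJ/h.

Extent of reaction ξ = 0.633 × 0.612 = 0.3874 mol/s
Reaction term: ξ·ΔH°_rxn = 0.3874 × 50.8 = 19.68 kJ/s
Q = ΔH = 19.68 kJ/s = 19.68 kW
Heat supplied = 70.847 MJ/h

Q_in = 70.8 MJ/h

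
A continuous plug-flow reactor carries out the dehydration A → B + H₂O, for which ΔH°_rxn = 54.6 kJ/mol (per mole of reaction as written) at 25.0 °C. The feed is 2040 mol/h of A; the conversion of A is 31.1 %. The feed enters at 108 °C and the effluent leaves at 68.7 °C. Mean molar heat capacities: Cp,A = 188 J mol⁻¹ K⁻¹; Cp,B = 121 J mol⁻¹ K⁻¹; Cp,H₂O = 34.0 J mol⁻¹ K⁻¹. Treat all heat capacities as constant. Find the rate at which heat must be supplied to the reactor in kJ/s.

Q_in = 5.18 kJ/s

Extent of reaction ξ = 0.311 × 2040 = 634.44 mol/h
Reaction term: ξ·ΔH°_rxn = 634.44 × 54.6 = 34640 kJ/h
Sensible, feed 108→25 °C: -31832 kJ/h
Outlet flows (mol/h): A 1405.6, B 634.44, H₂O 634.44
Sensible, products 25→68.7 °C: 15845 kJ/h
Q = ΔH = 18653 kJ/h = 5.1814 kW
Heat supplied = 5.1814 kJ/s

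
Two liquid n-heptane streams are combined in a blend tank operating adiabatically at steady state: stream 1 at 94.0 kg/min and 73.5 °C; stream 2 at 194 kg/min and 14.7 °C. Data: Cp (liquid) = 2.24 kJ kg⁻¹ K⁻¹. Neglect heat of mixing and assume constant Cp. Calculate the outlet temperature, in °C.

Energy balance with Q = 0: Σ ṁᵢCp,ᵢ(T_out − Tᵢ) = 0
Σ ṁᵢCp,ᵢTᵢ = 94.0×2.24×73.5 + 194×2.24×14.7 = 21864
Σ ṁᵢCp,ᵢ = 94.0×2.24 + 194×2.24 = 645.12
T_out = 21864 / 645.12 = 33.892 °C

T_out = 33.9 °C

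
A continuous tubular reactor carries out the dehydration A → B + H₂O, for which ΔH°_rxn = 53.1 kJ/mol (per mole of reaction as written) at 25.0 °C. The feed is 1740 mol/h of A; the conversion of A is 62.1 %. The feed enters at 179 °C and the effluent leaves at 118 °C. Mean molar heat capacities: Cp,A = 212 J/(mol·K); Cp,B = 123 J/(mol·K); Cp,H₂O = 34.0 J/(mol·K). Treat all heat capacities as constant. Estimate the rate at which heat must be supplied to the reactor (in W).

Q_in = 8150 W

Extent of reaction ξ = 0.621 × 1740 = 1080.5 mol/h
Reaction term: ξ·ΔH°_rxn = 1080.5 × 53.1 = 57377 kJ/h
Sensible, feed 179→25 °C: -56808 kJ/h
Outlet flows (mol/h): A 659.46, B 1080.5, H₂O 1080.5
Sensible, products 25→118 °C: 28779 kJ/h
Q = ΔH = 29348 kJ/h = 8.1522 kW
Heat supplied = 8152.2 W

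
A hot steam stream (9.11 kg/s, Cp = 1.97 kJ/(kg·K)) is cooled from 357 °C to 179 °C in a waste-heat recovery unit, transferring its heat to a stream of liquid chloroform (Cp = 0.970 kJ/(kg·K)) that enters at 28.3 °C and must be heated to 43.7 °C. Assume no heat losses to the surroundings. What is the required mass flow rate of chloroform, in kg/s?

Heat released by hot stream: Q = 9.11 × 1.97 × (357 − 179) = 3194.5 kJ/s
Energy balance on cold side (adiabatic exchanger): Q = ṁ_c·Cp_c·(T_c,out − T_c,in)
ṁ_c = 3194.5 / [0.970 × (43.7 − 28.3)] = 213.85 kg/s

ṁ_c = 214 kg/s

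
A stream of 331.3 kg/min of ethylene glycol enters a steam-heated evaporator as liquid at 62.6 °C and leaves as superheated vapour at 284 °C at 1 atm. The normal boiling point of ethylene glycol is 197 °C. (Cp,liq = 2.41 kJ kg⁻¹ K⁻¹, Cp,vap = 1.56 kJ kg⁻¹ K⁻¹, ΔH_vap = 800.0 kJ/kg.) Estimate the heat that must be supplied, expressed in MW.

Q = 6.96 MW

liquid 62.6→197 °C: 323.9 kJ/kg
vaporisation at 197 °C: 800 kJ/kg
vapour 197→284 °C: 135.72 kJ/kg
Δh = 323.9 + 800 + 135.72 = 1259.6 kJ/kg
Q = ṁ·Δh = 331.3 kg/min × 1259.6 kJ/kg = 417310 kJ/min
|Q| = 6955.2 kW = 6.9552 MW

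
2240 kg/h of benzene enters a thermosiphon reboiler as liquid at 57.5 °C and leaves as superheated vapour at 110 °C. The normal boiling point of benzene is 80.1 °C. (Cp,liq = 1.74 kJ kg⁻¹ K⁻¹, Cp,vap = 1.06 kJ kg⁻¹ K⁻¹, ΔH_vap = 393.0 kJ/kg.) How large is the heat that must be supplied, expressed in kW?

liquid 57.5→80.1 °C: 39.324 kJ/kg
vaporisation at 80.1 °C: 393 kJ/kg
vapour 80.1→110 °C: 31.694 kJ/kg
Δh = 39.324 + 393 + 31.694 = 464.02 kJ/kg
Q = ṁ·Δh = 2240 kg/h × 464.02 kJ/kg = 1.0394e+06 kJ/h
|Q| = 288.72 kW

Q = 289 kW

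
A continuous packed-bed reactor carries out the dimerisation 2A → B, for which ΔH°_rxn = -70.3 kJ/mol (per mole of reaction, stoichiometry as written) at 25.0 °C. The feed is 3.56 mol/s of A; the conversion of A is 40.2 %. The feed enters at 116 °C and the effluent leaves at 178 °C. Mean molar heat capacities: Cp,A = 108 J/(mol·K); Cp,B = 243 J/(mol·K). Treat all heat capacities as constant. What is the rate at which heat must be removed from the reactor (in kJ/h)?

Extent of reaction ξ = 0.402 × 3.56 / 2 = 0.71556 mol/s
Reaction term: ξ·ΔH°_rxn = 0.71556 × -70.3 = -50.304 kJ/s
Sensible, feed 116→25 °C: -34.988 kJ/s
Outlet flows (mol/s): A 2.1289, B 0.71556
Sensible, products 25→178 °C: 61.781 kJ/s
Q = ΔH = -23.51 kJ/s = -23.51 kW
Heat removed = 84636 kJ/h

Q_out = 84600 kJ/h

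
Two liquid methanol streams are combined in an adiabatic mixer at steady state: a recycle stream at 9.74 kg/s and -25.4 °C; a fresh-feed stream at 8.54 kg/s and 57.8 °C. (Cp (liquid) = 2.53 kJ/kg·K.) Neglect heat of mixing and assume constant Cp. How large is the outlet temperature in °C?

Adiabatic, steady state ⇒ Σ ṁᵢCp,ᵢ(T_out − Tᵢ) = 0
T_out = Σ ṁᵢCp,ᵢTᵢ / Σ ṁᵢCp,ᵢ
      = 622.93 / 46.248 = 13.469 °C

T_out = 13.5 °C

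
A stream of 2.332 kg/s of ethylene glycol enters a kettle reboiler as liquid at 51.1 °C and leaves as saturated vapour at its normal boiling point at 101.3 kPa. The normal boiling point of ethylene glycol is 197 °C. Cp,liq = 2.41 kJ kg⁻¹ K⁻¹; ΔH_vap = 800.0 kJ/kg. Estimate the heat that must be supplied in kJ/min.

Q = 161000 kJ/min

liquid 51.1→197 °C: 351.62 kJ/kg
vaporisation at 197 °C: 800 kJ/kg
Δh = 351.62 + 800 = 1151.6 kJ/kg
Q = ṁ·Δh = 2.332 kg/s × 1151.6 kJ/kg = 2685.6 kJ/s
|Q| = 2685.6 kW = 161130 kJ/min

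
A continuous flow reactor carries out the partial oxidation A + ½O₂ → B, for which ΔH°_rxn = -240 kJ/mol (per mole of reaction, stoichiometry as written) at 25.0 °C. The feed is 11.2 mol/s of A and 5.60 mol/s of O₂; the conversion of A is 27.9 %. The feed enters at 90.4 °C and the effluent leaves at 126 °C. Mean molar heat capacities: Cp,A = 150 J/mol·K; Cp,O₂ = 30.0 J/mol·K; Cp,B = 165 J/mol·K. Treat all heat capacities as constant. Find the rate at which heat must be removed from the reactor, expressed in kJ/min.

Q_out = 41000 kJ/min

Extent of reaction ξ = 0.279 × 11.2 = 3.1248 mol/s
Reaction term: ξ·ΔH°_rxn = 3.1248 × -240 = -749.95 kJ/s
Sensible, feed 90.4→25 °C: -120.86 kJ/s
Outlet flows (mol/s): A 8.0752, O₂ 4.0376, B 3.1248
Sensible, products 25→126 °C: 186.65 kJ/s
Q = ΔH = -684.16 kJ/s = -684.16 kW
Heat removed = 41050 kJ/min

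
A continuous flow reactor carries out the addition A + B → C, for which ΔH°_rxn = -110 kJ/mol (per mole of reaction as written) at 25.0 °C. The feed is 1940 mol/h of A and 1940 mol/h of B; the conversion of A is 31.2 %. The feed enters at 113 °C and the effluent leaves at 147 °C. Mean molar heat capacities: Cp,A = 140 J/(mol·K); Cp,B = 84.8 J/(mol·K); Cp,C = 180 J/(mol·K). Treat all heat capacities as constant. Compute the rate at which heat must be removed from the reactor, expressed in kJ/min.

Extent of reaction ξ = 0.312 × 1940 = 605.28 mol/h
Reaction term: ξ·ΔH°_rxn = 605.28 × -110 = -66581 kJ/h
Sensible, feed 113→25 °C: -38378 kJ/h
Outlet flows (mol/h): A 1334.7, B 1334.7, C 605.28
Sensible, products 25→147 °C: 49897 kJ/h
Q = ΔH = -55061 kJ/h = -15.295 kW
Heat removed = 917.69 kJ/min

Q_out = 918 kJ/min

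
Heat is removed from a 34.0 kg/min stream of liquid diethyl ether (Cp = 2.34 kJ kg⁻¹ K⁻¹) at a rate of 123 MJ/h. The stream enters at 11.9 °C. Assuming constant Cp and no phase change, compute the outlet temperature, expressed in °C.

T_out = -13.9 °C

Q = 123 MJ/h = 2050 kJ/min
ΔT = Q/(ṁ·Cp) = 2050/(34.0×2.34) = 25.767 K
T_out = 11.9 − 25.767 = -13.867 °C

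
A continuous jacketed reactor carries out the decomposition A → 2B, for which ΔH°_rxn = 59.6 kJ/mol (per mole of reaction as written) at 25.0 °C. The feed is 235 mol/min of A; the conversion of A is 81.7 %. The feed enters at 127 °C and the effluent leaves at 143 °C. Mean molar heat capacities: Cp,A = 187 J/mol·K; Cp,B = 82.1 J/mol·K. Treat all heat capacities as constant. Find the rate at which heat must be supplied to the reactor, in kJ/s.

Extent of reaction ξ = 0.817 × 235 = 191.99 mol/min
Reaction term: ξ·ΔH°_rxn = 191.99 × 59.6 = 11443 kJ/min
Sensible, feed 127→25 °C: -4482.4 kJ/min
Outlet flows (mol/min): A 43.005, B 383.99
Sensible, products 25→143 °C: 4669 kJ/min
Q = ΔH = 11629 kJ/min = 193.82 kW
Heat supplied = 193.82 kJ/s

Q_in = 194 kJ/s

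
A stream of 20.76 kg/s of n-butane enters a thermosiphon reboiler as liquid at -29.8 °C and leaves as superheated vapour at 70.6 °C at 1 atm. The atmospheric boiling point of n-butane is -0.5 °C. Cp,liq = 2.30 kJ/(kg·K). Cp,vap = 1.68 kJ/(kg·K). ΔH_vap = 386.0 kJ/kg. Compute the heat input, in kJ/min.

Q = 714000 kJ/min

liquid -29.8→-0.5 °C: 67.39 kJ/kg
vaporisation at -0.5 °C: 386 kJ/kg
vapour -0.5→70.6 °C: 119.45 kJ/kg
Δh = 67.39 + 386 + 119.45 = 572.84 kJ/kg
Q = ṁ·Δh = 20.76 kg/s × 572.84 kJ/kg = 11892 kJ/s
|Q| = 11892 kW = 713530 kJ/min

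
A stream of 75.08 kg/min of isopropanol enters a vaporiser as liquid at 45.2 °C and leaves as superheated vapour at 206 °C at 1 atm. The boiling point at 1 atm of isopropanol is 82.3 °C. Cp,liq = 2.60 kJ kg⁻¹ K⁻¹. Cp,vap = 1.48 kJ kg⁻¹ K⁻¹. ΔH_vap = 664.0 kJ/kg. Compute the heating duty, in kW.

liquid 45.2→82.3 °C: 96.46 kJ/kg
vaporisation at 82.3 °C: 664 kJ/kg
vapour 82.3→206 °C: 183.08 kJ/kg
Δh = 96.46 + 664 + 183.08 = 943.54 kJ/kg
Q = ṁ·Δh = 75.08 kg/min × 943.54 kJ/kg = 70841 kJ/min
|Q| = 1180.7 kW

Q = 1180 kW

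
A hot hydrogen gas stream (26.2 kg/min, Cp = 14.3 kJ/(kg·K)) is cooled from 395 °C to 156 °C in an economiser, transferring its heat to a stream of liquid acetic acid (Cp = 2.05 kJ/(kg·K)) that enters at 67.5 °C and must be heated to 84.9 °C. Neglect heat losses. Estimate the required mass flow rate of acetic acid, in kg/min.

ṁ_c = 2510 kg/min

Heat released by hot stream: Q = 26.2 × 14.3 × (395 − 156) = 89544 kJ/min
Energy balance on cold side (adiabatic exchanger): Q = ṁ_c·Cp_c·(T_c,out − T_c,in)
ṁ_c = 89544 / [2.05 × (84.9 − 67.5)] = 2510.3 kg/min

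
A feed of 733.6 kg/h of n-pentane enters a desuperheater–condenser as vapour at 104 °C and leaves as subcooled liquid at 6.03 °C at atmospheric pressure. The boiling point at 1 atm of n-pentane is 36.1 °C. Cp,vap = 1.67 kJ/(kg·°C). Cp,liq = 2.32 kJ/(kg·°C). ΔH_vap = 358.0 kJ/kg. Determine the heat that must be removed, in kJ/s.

Q_c = 110 kJ/s

vapour 104→36.1 °C: -113.39 kJ/kg
condensation at 36.1 °C: -358 kJ/kg
liquid 36.1→6.03 °C: -69.762 kJ/kg
Δh = -113.39 + -358 + -69.762 = -541.16 kJ/kg
Q = ṁ·Δh = 733.6 kg/h × -541.16 kJ/kg = -396990 kJ/h
|Q| = 110.28 kW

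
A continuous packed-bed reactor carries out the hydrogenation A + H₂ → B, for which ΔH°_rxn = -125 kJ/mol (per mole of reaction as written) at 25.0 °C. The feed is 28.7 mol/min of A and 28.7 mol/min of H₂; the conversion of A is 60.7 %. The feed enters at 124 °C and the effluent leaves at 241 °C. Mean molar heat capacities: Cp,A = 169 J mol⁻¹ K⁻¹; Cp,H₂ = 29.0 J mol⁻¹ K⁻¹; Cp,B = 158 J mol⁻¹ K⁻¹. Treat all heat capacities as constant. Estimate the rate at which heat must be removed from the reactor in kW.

Q_out = 27.7 kW

Extent of reaction ξ = 0.607 × 28.7 = 17.421 mol/min
Reaction term: ξ·ΔH°_rxn = 17.421 × -125 = -2177.6 kJ/min
Sensible, feed 124→25 °C: -562.58 kJ/min
Outlet flows (mol/min): A 11.279, H₂ 11.279, B 17.421
Sensible, products 25→241 °C: 1076.9 kJ/min
Q = ΔH = -1663.3 kJ/min = -27.721 kW
Heat removed = 27.721 kW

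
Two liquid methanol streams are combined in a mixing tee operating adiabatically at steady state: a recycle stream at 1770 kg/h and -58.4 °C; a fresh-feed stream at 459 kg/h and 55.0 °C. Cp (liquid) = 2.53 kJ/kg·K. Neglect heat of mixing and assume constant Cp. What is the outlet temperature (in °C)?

T_out = -35.0 °C

Adiabatic, steady state ⇒ Σ ṁᵢCp,ᵢ(T_out − Tᵢ) = 0
Σ ṁᵢCp,ᵢTᵢ = 1770×2.53×-58.4 + 459×2.53×55.0 = -197650
Σ ṁᵢCp,ᵢ = 1770×2.53 + 459×2.53 = 5639.4
T_out = -197650 / 5639.4 = -35.048 °C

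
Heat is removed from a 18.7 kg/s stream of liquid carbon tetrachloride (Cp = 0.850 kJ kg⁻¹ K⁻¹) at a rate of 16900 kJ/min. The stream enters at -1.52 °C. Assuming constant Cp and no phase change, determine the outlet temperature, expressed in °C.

T_out = -19.2 °C

Q = 16900 kJ/min = 281.67 kJ/s
ΔT = Q/(ṁ·Cp) = 281.67/(18.7×0.850) = 17.72 K
T_out = -1.52 − 17.72 = -19.24 °C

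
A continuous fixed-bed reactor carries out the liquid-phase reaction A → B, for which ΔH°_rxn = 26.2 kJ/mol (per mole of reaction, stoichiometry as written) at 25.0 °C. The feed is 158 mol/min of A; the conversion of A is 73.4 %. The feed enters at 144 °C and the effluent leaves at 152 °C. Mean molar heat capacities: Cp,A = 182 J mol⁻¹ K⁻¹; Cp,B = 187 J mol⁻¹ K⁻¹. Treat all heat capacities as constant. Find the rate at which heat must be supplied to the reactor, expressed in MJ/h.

Q_in = 201 MJ/h

Extent of reaction ξ = 0.734 × 158 = 115.97 mol/min
Reaction term: ξ·ΔH°_rxn = 115.97 × 26.2 = 3038.5 kJ/min
Sensible, feed 144→25 °C: -3422 kJ/min
Outlet flows (mol/min): A 42.028, B 115.97
Sensible, products 25→152 °C: 3725.7 kJ/min
Q = ΔH = 3342.2 kJ/min = 55.703 kW
Heat supplied = 200.53 MJ/h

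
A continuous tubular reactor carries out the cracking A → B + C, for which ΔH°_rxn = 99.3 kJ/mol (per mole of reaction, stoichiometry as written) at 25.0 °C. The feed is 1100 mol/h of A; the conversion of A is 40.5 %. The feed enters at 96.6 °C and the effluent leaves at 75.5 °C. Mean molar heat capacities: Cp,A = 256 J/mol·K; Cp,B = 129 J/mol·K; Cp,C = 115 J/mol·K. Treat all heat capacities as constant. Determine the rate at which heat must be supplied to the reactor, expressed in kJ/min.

Extent of reaction ξ = 0.405 × 1100 = 445.5 mol/h
Reaction term: ξ·ΔH°_rxn = 445.5 × 99.3 = 44238 kJ/h
Sensible, feed 96.6→25 °C: -20163 kJ/h
Outlet flows (mol/h): A 654.5, B 445.5, C 445.5
Sensible, products 25→75.5 °C: 13951 kJ/h
Q = ΔH = 38026 kJ/h = 10.563 kW
Heat supplied = 633.77 kJ/min

Q_in = 634 kJ/min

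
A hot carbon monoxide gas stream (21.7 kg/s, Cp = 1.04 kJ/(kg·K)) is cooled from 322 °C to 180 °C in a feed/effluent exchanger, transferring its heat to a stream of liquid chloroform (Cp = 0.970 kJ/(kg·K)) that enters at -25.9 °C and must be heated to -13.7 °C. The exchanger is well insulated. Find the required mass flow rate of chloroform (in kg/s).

Heat released by hot stream: Q = 21.7 × 1.04 × (322 − 180) = 3204.7 kJ/s
Energy balance on cold side (adiabatic exchanger): Q = ṁ_c·Cp_c·(T_c,out − T_c,in)
ṁ_c = 3204.7 / [0.970 × (-13.7 − -25.9)] = 270.8 kg/s

ṁ_c = 271 kg/s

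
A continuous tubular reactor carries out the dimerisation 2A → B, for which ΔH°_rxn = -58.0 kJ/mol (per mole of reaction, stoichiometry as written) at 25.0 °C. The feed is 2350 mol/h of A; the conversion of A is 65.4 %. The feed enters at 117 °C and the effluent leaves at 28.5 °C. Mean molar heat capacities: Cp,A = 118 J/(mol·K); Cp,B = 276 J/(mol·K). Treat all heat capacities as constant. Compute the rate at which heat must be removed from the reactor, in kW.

Q_out = 19.2 kW

Extent of reaction ξ = 0.654 × 2350 / 2 = 768.45 mol/h
Reaction term: ξ·ΔH°_rxn = 768.45 × -58.0 = -44570 kJ/h
Sensible, feed 117→25 °C: -25512 kJ/h
Outlet flows (mol/h): A 813.1, B 768.45
Sensible, products 25→28.5 °C: 1078.1 kJ/h
Q = ΔH = -69004 kJ/h = -19.168 kW
Heat removed = 19.168 kW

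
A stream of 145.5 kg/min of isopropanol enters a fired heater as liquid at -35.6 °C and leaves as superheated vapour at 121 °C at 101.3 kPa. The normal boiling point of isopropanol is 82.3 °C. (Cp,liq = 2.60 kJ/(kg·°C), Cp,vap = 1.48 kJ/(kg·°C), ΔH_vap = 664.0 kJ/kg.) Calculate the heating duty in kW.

Q = 2490 kW

liquid -35.6→82.3 °C: 306.54 kJ/kg
vaporisation at 82.3 °C: 664 kJ/kg
vapour 82.3→121 °C: 57.276 kJ/kg
Δh = 306.54 + 664 + 57.276 = 1027.8 kJ/kg
Q = ṁ·Δh = 145.5 kg/min × 1027.8 kJ/kg = 149550 kJ/min
|Q| = 2492.5 kW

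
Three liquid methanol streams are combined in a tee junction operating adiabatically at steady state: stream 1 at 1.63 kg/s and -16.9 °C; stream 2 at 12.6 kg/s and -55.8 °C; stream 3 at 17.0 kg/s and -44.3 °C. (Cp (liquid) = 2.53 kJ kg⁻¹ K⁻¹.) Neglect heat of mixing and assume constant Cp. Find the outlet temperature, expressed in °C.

T_out = -47.5 °C

No heat crosses the boundary, so H_out = H_in.
Σ ṁᵢCp,ᵢTᵢ = 1.63×2.53×-16.9 + 12.6×2.53×-55.8 + 17.0×2.53×-44.3 = -3753.8
Σ ṁᵢCp,ᵢ = 1.63×2.53 + 12.6×2.53 + 17.0×2.53 = 79.012
T_out = -3753.8 / 79.012 = -47.51 °C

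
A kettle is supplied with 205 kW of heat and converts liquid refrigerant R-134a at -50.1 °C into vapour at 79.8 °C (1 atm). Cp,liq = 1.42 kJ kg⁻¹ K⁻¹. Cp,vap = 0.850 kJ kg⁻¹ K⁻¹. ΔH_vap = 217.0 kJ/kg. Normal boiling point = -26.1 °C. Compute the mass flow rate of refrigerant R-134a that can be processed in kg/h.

ṁ = 2160 kg/h

Δh = 1.42×(-26.1−-50.1) + 217.0 + 0.850×(79.8−-26.1) = 341.09 kJ/kg
Q = 205 kW = 205 kJ/s = 738000 kJ/h
ṁ = Q/Δh = 738000 / 341.09 = 2163.6 kg/h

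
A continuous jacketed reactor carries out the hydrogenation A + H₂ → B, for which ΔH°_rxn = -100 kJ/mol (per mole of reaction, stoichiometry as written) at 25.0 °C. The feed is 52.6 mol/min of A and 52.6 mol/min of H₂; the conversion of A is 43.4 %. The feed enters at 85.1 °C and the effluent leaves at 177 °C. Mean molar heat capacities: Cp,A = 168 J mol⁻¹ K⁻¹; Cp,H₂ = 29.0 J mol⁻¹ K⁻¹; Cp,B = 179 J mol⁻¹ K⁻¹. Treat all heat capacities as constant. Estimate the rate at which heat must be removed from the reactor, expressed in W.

Q_out = 23200 W

Extent of reaction ξ = 0.434 × 52.6 = 22.828 mol/min
Reaction term: ξ·ΔH°_rxn = 22.828 × -100 = -2282.8 kJ/min
Sensible, feed 85.1→25 °C: -622.77 kJ/min
Outlet flows (mol/min): A 29.772, H₂ 29.772, B 22.828
Sensible, products 25→177 °C: 1512.6 kJ/min
Q = ΔH = -1393 kJ/min = -23.217 kW
Heat removed = 23217 W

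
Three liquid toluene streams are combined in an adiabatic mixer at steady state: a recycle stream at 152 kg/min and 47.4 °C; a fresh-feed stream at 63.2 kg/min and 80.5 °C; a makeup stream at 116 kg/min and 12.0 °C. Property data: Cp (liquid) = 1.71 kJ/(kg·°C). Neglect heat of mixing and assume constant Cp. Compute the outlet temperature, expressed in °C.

T_out = 41.3 °C

Energy balance with Q = 0: Σ ṁᵢCp,ᵢ(T_out − Tᵢ) = 0
T_out = Σ ṁᵢCp,ᵢTᵢ / Σ ṁᵢCp,ᵢ
      = 23400 / 566.35 = 41.318 °C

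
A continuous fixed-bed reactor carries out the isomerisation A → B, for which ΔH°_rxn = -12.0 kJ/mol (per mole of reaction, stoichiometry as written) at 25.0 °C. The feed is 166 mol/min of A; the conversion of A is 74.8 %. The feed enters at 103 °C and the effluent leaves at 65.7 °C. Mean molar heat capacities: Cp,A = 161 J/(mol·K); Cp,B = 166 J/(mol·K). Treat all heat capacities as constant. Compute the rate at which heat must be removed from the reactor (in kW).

Extent of reaction ξ = 0.748 × 166 = 124.17 mol/min
Reaction term: ξ·ΔH°_rxn = 124.17 × -12.0 = -1490 kJ/min
Sensible, feed 103→25 °C: -2084.6 kJ/min
Outlet flows (mol/min): A 41.832, B 124.17
Sensible, products 25→65.7 °C: 1113 kJ/min
Q = ΔH = -2461.6 kJ/min = -41.027 kW
Heat removed = 41.027 kW

Q_out = 41.0 kW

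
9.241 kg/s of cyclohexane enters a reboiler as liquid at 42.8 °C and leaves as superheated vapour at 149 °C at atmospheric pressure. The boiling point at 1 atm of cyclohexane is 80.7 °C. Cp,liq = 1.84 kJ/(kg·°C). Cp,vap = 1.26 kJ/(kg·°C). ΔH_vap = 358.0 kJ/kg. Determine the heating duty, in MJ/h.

Q = 17100 MJ/h

liquid 42.8→80.7 °C: 69.736 kJ/kg
vaporisation at 80.7 °C: 358 kJ/kg
vapour 80.7→149 °C: 86.058 kJ/kg
Δh = 69.736 + 358 + 86.058 = 513.79 kJ/kg
Q = ṁ·Δh = 9.241 kg/s × 513.79 kJ/kg = 4748 kJ/s
|Q| = 4748 kW = 17093 MJ/h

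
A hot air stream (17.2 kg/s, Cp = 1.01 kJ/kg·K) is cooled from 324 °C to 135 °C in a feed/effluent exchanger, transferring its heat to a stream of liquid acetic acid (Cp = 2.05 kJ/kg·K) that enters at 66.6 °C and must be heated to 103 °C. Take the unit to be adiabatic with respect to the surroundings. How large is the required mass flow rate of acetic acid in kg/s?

Heat released by hot stream: Q = 17.2 × 1.01 × (324 − 135) = 3283.3 kJ/s
Energy balance on cold side (adiabatic exchanger): Q = ṁ_c·Cp_c·(T_c,out − T_c,in)
ṁ_c = 3283.3 / [2.05 × (103 − 66.6)] = 44 kg/s

ṁ_c = 44.0 kg/s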